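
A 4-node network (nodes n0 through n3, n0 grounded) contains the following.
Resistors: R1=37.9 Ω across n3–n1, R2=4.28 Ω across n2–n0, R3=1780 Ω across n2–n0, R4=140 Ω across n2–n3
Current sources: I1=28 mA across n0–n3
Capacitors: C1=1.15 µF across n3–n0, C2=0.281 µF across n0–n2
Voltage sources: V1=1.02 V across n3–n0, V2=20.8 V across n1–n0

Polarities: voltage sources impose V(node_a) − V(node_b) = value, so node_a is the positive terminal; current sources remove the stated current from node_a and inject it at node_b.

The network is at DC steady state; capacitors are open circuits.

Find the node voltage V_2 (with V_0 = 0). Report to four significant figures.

0.03019 V

Apply KCL at each of the 3 non-ground nodes and solve the resulting linear system.
Node n1: branches {R1, V2} → V_1 = 20.80
Node n2: branches {R2, C2, R3, R4} → V_2 = 0.03019
Node n3: branches {R1, I1, C1, R4, V1} → V_3 = 1.020
Source currents: i(V1)=0.5428, i(V2)=-0.5219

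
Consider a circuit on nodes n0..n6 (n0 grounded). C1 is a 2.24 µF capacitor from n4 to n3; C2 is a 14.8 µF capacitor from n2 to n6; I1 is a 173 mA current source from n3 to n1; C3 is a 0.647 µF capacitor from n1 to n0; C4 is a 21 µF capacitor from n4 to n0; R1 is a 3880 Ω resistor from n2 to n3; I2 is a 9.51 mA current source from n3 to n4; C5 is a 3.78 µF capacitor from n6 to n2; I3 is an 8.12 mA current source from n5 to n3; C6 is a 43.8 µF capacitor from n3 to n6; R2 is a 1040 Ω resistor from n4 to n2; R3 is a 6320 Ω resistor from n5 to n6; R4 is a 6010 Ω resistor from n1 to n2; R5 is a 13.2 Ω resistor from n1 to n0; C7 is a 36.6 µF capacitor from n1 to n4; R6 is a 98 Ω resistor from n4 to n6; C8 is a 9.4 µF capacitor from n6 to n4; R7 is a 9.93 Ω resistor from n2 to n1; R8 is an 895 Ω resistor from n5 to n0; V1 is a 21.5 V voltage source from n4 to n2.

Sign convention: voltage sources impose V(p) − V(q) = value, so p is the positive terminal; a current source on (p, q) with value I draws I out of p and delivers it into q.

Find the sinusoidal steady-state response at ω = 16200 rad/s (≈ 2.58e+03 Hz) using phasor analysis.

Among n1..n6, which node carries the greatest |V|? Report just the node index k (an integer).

2

MNA unknowns: 6 node voltages V₁..V_6 plus 1 source current (V1)
C1: Y=0.000+0.03629j on G[4,3]
C2: Y=0.000+0.2398j on G[2,6]
I1: z[3]−=0.173, z[1]+=0.173
C3: Y=0.000+0.01048j on G[1,0]
C4: Y=0.000+0.3402j on G[4,0]
R1: Y=0.0002577+0.000j on G[2,3]
I2: z[3]−=0.00951, z[4]+=0.00951
C5: Y=0.000+0.06124j on G[6,2]
I3: z[5]−=0.00812, z[3]+=0.00812
C6: Y=0.000+0.7096j on G[3,6]
R2: Y=0.0009615+0.000j on G[4,2]
R3: Y=0.0001582+0.000j on G[5,6]
R4: Y=0.0001664+0.000j on G[1,2]
R5: Y=0.07576+0.000j on G[1,0]
C7: Y=0.000+0.5929j on G[1,4]
R6: Y=0.01020+0.000j on G[4,6]
C8: Y=0.000+0.1523j on G[6,4]
R7: Y=0.1007+0.000j on G[2,1]
R8: Y=0.001117+0.000j on G[5,0]
V1: row V4−V2=21.5, i_V1 at 4,2
solve → V1=-1.356+2.599j, V2=-22.04-0.4086j, V3=-13.16-0.1098j, V4=-0.5367-0.4086j, V5=-8.078-0.04261j, V6=-13.80-0.3435j
aux → i_V1=-2.089-2.781j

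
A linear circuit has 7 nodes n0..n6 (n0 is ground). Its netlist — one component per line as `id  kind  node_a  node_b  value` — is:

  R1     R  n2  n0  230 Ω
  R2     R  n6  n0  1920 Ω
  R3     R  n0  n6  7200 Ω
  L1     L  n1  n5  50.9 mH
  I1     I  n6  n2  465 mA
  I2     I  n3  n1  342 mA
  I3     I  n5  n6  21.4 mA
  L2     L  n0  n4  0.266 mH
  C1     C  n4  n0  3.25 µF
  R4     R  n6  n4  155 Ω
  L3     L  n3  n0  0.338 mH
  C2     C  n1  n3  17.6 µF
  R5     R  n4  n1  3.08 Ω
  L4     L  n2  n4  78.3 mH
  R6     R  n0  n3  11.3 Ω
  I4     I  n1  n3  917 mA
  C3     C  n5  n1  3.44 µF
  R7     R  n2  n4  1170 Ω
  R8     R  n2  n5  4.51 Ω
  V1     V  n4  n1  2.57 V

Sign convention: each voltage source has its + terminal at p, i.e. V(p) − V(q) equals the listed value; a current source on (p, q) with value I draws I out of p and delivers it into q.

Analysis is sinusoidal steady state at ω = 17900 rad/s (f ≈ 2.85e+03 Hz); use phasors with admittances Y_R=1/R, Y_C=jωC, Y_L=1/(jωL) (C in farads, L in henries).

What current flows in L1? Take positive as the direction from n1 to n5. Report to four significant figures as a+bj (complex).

0.008026+0.0005179j A

Apply KCL at each of the 6 non-ground nodes and solve the resulting linear system.
Node n1: branches {L1, I2, C2, R5, I4, C3, V1} → V_1 = -1.072+2.032j
Node n2: branches {R1, I1, L4, R7, R8} → V_2 = 1.491-5.152j
Node n3: branches {I2, L3, C2, R6, I4} → V_3 = -1.861-0.6656j
Node n4: branches {L2, C1, R4, R5, L4, R7, V1} → V_4 = 1.498+2.032j
Node n5: branches {L1, I3, C3, R8} → V_5 = -0.5998-5.281j
Node n6: branches {R2, R3, I1, I3, R4} → V_6 = -61.02+1.843j
Source currents: i(V1)=-1.551+0.2202j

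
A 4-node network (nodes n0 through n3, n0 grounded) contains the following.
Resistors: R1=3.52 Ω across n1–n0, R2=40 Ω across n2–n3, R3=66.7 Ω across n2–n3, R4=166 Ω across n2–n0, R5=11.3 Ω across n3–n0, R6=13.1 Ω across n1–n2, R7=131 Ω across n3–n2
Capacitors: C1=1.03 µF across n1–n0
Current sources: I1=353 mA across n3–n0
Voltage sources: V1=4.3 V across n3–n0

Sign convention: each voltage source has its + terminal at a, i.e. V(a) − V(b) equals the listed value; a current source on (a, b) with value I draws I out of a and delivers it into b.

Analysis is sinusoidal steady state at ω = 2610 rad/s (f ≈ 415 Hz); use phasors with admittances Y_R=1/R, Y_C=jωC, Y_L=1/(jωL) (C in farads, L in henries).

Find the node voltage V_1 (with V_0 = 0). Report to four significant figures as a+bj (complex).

0.3810-0.003246j V

MNA unknowns: 3 node voltages V₁..V_3 plus 1 source current (V1)
R1: Y=0.2841+0.000j on G[1,0]
C1: Y=0.000+0.002688j on G[1,0]
R2: Y=0.02500+0.000j on G[2,3]
R3: Y=0.01499+0.000j on G[2,3]
R4: Y=0.006024+0.000j on G[2,0]
R5: Y=0.08850+0.000j on G[3,0]
R6: Y=0.07634+0.000j on G[1,2]
R7: Y=0.007634+0.000j on G[3,2]
I1: z[3]−=0.353, z[0]+=0.353
V1: row V3−V0=4.3, i_V1 at 3,0
solve → V1=0.3810-0.003246j, V2=1.799-0.001906j, V3=4.300+0.000j
aux → i_V1=-0.8526-9.078e-05j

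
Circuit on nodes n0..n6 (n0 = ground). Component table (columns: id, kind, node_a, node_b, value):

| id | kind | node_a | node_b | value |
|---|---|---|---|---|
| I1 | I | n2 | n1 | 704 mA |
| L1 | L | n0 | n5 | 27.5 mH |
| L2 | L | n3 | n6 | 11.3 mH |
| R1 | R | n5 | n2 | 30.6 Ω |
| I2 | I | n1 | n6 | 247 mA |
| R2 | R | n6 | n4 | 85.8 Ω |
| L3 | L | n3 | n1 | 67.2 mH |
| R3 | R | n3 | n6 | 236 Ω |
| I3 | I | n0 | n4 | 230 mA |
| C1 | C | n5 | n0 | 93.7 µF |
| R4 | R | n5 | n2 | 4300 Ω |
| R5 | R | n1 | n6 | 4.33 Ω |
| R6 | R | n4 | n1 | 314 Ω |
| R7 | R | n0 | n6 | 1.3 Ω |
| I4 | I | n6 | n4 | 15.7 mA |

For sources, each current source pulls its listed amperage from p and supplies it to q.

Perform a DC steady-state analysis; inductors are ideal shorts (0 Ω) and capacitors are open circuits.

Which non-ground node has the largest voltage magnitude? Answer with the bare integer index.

2

Apply KCL at each of the 6 non-ground nodes and solve the resulting linear system.
Node n1: branches {I1, I2, L3, R5, R6} → V_1 = 1.214
Node n2: branches {I1, R1, R4} → V_2 = -21.39
Node n3: branches {L2, L3, R3} → V_3 = 1.214
Node n4: branches {R2, I3, R6, I4} → V_4 = 17.77
Node n5: branches {L1, R1, C1, R4} → V_5 = 0.000
Node n6: branches {L2, I2, R2, R3, R5, R7, I4} → V_6 = 1.214
Source currents: i(L1)=0.7040, i(L2)=0.5097, i(L3)=-0.5097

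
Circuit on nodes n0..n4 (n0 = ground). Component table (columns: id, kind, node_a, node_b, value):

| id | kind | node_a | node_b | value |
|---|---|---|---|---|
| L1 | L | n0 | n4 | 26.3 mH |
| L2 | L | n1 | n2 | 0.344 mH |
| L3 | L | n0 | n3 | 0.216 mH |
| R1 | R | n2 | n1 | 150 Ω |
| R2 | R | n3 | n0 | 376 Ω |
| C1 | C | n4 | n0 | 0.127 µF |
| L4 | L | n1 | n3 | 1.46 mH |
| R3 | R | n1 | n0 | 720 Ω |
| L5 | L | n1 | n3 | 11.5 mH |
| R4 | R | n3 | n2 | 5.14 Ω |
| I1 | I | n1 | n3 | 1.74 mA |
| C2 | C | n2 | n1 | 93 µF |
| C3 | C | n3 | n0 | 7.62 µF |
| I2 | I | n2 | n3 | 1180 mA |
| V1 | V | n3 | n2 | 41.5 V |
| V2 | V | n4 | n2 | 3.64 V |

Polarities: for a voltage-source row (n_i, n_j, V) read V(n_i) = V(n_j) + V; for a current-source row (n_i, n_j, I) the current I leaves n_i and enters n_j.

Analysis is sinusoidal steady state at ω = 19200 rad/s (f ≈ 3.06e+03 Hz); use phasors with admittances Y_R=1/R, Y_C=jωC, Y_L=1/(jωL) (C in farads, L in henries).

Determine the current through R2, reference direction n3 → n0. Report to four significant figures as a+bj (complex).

-0.0004181+0.001683j A

MNA unknowns: 4 node voltages V₁..V_4 plus 2 source currents (V1, V2)
L1: Y=0.000-0.001980j on G[0,4]
L2: Y=0.000-0.1514j on G[1,2]
L3: Y=0.000-0.2411j on G[0,3]
R1: Y=0.006667+0.000j on G[2,1]
R2: Y=0.002660+0.000j on G[3,0]
C1: Y=0.000+0.002438j on G[4,0]
L4: Y=0.000-0.03567j on G[1,3]
R3: Y=0.001389+0.000j on G[1,0]
L5: Y=0.000-0.004529j on G[1,3]
R4: Y=0.1946+0.000j on G[3,2]
I1: z[1]−=0.00174, z[3]+=0.00174
C2: Y=0.000+1.786j on G[2,1]
C3: Y=0.000+0.1463j on G[3,0]
I2: z[2]−=1.18, z[3]+=1.18
V1: row V3−V2=41.5, i_V1 at 3,2
V2: row V4−V2=3.64, i_V2 at 4,2
solve → V1=-42.70+0.5925j, V2=-41.66+0.6330j, V3=-0.1572+0.6330j, V4=-38.02+0.6330j
aux → i_V1=-6.953+1.694j, i_V2=0.0002899+0.01741j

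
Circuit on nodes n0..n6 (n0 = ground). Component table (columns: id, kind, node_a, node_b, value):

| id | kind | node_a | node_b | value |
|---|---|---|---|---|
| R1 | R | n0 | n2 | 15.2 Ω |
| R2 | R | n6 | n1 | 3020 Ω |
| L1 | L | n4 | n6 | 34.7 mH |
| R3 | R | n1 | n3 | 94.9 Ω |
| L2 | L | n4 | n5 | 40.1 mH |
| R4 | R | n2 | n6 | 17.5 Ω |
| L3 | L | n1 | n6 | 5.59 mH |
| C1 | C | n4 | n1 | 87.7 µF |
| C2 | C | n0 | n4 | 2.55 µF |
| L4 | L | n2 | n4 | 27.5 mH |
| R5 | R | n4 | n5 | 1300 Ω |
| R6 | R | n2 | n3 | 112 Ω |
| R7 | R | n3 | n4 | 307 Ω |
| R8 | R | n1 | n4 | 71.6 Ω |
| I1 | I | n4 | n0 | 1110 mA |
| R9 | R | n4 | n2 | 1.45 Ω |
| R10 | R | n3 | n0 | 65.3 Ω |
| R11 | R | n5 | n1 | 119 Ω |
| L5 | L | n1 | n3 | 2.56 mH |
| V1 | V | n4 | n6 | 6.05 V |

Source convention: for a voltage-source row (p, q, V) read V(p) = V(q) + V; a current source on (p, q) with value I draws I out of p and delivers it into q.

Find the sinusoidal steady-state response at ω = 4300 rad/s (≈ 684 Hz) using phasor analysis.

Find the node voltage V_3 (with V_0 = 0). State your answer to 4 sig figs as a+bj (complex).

Apply KCL at each of the 6 non-ground nodes and solve the resulting linear system.
Node n1: branches {R2, R3, L3, C1, R8, R11, L5} → V_1 = -13.76+1.254j
Node n2: branches {R1, R4, L4, R6, R9} → V_2 = -13.60+1.653j
Node n3: branches {R3, R6, R7, R10, L5} → V_3 = -12.80+3.168j
Node n4: branches {L1, L2, C1, C2, L4, R5, R7, R8, I1, R9, V1} → V_4 = -14.34+1.772j
Node n5: branches {L2, R5, R11} → V_5 = -13.75+1.675j
Node n6: branches {R2, L1, R4, L3, V1} → V_6 = -20.39+1.772j
Source currents: i(V1)=-0.3690+0.3235j

-12.80+3.168j V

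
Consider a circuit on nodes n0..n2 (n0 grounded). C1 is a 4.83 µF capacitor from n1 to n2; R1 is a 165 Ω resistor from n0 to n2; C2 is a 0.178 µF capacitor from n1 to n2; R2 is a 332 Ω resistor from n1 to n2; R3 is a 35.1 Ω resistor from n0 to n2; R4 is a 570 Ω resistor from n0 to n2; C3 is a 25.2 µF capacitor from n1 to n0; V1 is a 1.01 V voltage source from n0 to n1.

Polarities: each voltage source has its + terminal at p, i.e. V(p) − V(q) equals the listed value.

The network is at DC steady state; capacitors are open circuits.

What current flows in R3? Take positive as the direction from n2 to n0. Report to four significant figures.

-0.002204 A

MNA unknowns: 2 node voltages V₁..V_2 plus 1 source current (V1)
C1: Y=0.000 on G[1,2]
R1: Y=0.006061 on G[0,2]
C2: Y=0.000 on G[1,2]
R2: Y=0.003012 on G[1,2]
R3: Y=0.02849 on G[0,2]
R4: Y=0.001754 on G[0,2]
C3: Y=0.000 on G[1,0]
V1: row V0−V1=1.01, i_V1 at 0,1
solve → V1=-1.010, V2=-0.07738
aux → i_V1=-0.002809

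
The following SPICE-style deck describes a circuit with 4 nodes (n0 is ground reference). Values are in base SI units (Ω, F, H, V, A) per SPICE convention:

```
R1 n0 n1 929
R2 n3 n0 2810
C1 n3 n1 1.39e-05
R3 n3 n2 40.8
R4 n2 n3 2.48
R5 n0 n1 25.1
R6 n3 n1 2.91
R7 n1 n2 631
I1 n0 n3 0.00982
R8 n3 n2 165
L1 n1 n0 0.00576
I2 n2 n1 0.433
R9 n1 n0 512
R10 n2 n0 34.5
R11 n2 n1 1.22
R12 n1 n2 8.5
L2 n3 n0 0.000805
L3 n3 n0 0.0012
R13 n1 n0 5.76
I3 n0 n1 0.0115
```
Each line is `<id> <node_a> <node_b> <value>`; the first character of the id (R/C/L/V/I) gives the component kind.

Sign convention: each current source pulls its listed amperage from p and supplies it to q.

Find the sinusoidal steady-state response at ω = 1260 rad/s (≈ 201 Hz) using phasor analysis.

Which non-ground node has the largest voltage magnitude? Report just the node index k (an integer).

2

Element admittances at ω=1260 rad/s:
  Y(R1) = 0.001076+0.000j S between n0,n1
  Y(R2) = 0.0003559+0.000j S between n3,n0
  Y(C1) = 0.000+0.01751j S between n3,n1
  Y(R3) = 0.02451+0.000j S between n3,n2
  Y(R4) = 0.4032+0.000j S between n2,n3
  Y(R5) = 0.03984+0.000j S between n0,n1
  Y(R6) = 0.3436+0.000j S between n3,n1
  Y(R7) = 0.001585+0.000j S between n1,n2
  I1: injects 0.00982 A into n3 (from n0)
  Y(R8) = 0.006061+0.000j S between n3,n2
  Y(L1) = 0.000-0.1378j S between n1,n0
  I2: injects 0.433 A into n1 (from n2)
  Y(R9) = 0.001953+0.000j S between n1,n0
  Y(R10) = 0.02899+0.000j S between n2,n0
  Y(R11) = 0.8197+0.000j S between n2,n1
  Y(R12) = 0.1176+0.000j S between n1,n2
  Y(L2) = 0.000-0.9859j S between n3,n0
  Y(L3) = 0.000-0.6614j S between n3,n0
  Y(R13) = 0.1736+0.000j S between n1,n0
  I3: injects 0.0115 A into n1 (from n0)
Assemble and solve the 3×3 MNA system:
  V(n1)=0.1669+0.01778j  V(n2)=-0.2007+0.009760j  V(n3)=-0.01145-0.006938j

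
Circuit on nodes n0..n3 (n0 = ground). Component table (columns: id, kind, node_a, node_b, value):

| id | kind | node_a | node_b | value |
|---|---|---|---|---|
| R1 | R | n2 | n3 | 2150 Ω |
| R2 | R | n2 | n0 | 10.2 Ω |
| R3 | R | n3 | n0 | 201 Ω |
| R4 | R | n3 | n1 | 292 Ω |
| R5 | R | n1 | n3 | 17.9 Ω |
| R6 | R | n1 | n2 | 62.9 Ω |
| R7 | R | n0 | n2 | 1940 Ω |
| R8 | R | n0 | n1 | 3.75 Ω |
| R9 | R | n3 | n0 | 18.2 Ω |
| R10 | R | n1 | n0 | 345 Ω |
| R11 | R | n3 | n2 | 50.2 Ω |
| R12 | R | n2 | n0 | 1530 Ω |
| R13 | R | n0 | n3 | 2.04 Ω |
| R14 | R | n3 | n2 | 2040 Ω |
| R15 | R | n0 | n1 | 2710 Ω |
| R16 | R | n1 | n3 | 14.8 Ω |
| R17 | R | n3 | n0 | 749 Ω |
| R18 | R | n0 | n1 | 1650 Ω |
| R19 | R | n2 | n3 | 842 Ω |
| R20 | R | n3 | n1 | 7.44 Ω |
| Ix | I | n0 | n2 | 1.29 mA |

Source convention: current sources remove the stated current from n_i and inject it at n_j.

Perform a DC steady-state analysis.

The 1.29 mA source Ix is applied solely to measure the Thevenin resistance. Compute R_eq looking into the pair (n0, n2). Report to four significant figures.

R_eq = 7.382 Ω

MNA unknowns: 3 node voltages V₁..V_3
R1: Y=0.0004651 on G[2,3]
R2: Y=0.09804 on G[2,0]
R3: Y=0.004975 on G[3,0]
R4: Y=0.003425 on G[3,1]
R5: Y=0.05587 on G[1,3]
R6: Y=0.01590 on G[1,2]
R7: Y=0.0005155 on G[0,2]
R8: Y=0.2667 on G[0,1]
R9: Y=0.05495 on G[3,0]
R10: Y=0.002899 on G[1,0]
R11: Y=0.01992 on G[3,2]
R12: Y=0.0006536 on G[2,0]
R13: Y=0.4902 on G[0,3]
R14: Y=0.0004902 on G[3,2]
R15: Y=0.0003690 on G[0,1]
R16: Y=0.06757 on G[1,3]
R17: Y=0.001335 on G[3,0]
R18: Y=0.0006061 on G[0,1]
R19: Y=0.001188 on G[2,3]
R20: Y=0.1344 on G[3,1]
Ix: z[0]−=0.00129, z[2]+=0.00129
solve → V1=0.0004660, V2=0.009522, V3=0.0003975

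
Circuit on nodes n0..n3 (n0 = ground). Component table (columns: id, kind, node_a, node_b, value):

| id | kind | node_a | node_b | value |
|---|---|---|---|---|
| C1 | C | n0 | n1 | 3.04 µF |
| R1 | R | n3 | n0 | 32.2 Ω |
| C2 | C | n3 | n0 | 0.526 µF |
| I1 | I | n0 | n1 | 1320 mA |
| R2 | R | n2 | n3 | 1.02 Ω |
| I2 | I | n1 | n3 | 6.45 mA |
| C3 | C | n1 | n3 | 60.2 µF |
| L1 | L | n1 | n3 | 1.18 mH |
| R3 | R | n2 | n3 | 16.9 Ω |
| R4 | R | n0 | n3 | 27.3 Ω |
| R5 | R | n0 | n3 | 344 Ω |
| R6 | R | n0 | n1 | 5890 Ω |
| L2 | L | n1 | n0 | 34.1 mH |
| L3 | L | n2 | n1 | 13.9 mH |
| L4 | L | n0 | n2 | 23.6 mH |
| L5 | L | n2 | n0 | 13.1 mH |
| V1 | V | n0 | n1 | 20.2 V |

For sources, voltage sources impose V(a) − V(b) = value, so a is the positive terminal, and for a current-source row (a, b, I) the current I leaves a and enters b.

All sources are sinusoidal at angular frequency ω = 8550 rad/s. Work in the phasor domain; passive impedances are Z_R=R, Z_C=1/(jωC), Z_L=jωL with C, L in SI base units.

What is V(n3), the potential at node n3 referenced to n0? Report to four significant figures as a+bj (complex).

Element admittances at ω=8550 rad/s:
  Y(C1) = 0.000+0.02599j S between n0,n1
  Y(R1) = 0.03106+0.000j S between n3,n0
  Y(C2) = 0.000+0.004497j S between n3,n0
  I1: injects 1.32 A into n1 (from n0)
  Y(R2) = 0.9804+0.000j S between n2,n3
  I2: injects 0.00645 A into n3 (from n1)
  Y(C3) = 0.000+0.5147j S between n1,n3
  Y(L1) = 0.000-0.09912j S between n1,n3
  Y(R3) = 0.05917+0.000j S between n2,n3
  Y(R4) = 0.03663+0.000j S between n0,n3
  Y(R5) = 0.002907+0.000j S between n0,n3
  Y(R6) = 0.0001698+0.000j S between n0,n1
  Y(L2) = 0.000-0.003430j S between n1,n0
  Y(L3) = 0.000-0.008414j S between n2,n1
  Y(L4) = 0.000-0.004956j S between n0,n2
  Y(L5) = 0.000-0.008928j S between n2,n0
  V1: constraint V(n0)−V(n1) = 20.2
Assemble and solve the 4×4 MNA system:
  V(n1)=-20.20+0.000j  V(n2)=-19.95-3.851j  V(n3)=-20.04-3.587j
  i(V1)=-2.775-0.5220j

-20.04-3.587j V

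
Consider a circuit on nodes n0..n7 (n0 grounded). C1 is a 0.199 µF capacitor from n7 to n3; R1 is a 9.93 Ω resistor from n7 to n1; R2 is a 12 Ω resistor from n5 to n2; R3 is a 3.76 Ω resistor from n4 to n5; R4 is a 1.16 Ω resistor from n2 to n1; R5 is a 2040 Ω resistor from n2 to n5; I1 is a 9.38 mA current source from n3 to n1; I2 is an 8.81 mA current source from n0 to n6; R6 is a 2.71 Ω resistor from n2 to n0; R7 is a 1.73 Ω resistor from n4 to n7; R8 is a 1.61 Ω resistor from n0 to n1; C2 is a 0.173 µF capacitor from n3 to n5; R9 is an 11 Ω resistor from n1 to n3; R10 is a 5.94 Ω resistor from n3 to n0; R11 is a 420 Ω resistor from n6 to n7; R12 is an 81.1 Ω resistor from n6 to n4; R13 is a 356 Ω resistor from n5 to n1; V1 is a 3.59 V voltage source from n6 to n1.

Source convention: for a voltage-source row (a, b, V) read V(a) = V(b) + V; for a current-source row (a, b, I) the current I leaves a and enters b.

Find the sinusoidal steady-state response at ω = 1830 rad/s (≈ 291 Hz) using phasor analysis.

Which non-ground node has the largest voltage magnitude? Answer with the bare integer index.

6

Element admittances at ω=1830 rad/s:
  Y(C1) = 0.000+0.0003642j S between n7,n3
  Y(R1) = 0.1007+0.000j S between n7,n1
  Y(R2) = 0.08333+0.000j S between n5,n2
  Y(R3) = 0.2660+0.000j S between n4,n5
  Y(R4) = 0.8621+0.000j S between n2,n1
  Y(R5) = 0.0004902+0.000j S between n2,n5
  I1: injects 0.00938 A into n1 (from n3)
  I2: injects 0.00881 A into n6 (from n0)
  Y(R6) = 0.3690+0.000j S between n2,n0
  Y(R7) = 0.5780+0.000j S between n4,n7
  Y(R8) = 0.6211+0.000j S between n0,n1
  Y(C2) = 0.000+0.0003166j S between n3,n5
  Y(R9) = 0.09091+0.000j S between n1,n3
  Y(R10) = 0.1684+0.000j S between n3,n0
  Y(R11) = 0.002381+0.000j S between n6,n7
  Y(R12) = 0.01233+0.000j S between n6,n4
  Y(R13) = 0.002809+0.000j S between n5,n1
  V1: constraint V(n6)−V(n1) = 3.59
Assemble and solve the 8×8 MNA system:
  V(n1)=0.009738-0.0001170j  V(n2)=0.02243-0.0001505j  V(n3)=-0.03276+0.0007613j  V(n4)=0.3265-0.001147j  V(n5)=0.2517-0.001157j  V(n6)=3.600-0.0001170j  V(n7)=0.2911-0.001164j
  i(V1)=-0.03943-1.520e-05j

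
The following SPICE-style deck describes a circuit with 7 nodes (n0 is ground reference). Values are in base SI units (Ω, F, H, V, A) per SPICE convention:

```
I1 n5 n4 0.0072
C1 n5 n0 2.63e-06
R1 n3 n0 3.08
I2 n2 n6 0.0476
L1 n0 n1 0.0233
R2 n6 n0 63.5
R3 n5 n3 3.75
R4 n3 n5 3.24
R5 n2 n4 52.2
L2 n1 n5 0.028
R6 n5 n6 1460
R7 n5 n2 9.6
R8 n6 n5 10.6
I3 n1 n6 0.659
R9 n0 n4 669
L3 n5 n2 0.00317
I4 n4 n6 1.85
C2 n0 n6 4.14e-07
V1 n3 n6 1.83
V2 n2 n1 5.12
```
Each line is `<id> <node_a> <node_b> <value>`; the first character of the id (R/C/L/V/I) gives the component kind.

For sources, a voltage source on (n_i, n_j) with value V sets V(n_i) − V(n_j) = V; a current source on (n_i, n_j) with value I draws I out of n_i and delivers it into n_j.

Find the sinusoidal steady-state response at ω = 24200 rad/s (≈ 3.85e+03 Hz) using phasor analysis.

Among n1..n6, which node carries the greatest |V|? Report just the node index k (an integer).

4

Element admittances at ω=24200 rad/s:
  I1: injects 0.0072 A into n4 (from n5)
  Y(C1) = 0.000+0.06365j S between n5,n0
  Y(R1) = 0.3247+0.000j S between n3,n0
  I2: injects 0.0476 A into n6 (from n2)
  Y(L1) = 0.000-0.001773j S between n0,n1
  Y(R2) = 0.01575+0.000j S between n6,n0
  Y(R3) = 0.2667+0.000j S between n5,n3
  Y(R4) = 0.3086+0.000j S between n3,n5
  Y(R5) = 0.01916+0.000j S between n2,n4
  Y(L2) = 0.000-0.001476j S between n1,n5
  Y(R6) = 0.0006849+0.000j S between n5,n6
  Y(R7) = 0.1042+0.000j S between n5,n2
  Y(R8) = 0.09434+0.000j S between n6,n5
  I3: injects 0.659 A into n6 (from n1)
  Y(R9) = 0.001495+0.000j S between n0,n4
  Y(L3) = 0.000-0.01304j S between n5,n2
  I4: injects 1.85 A into n6 (from n4)
  Y(C2) = 0.000+0.01002j S between n0,n6
  V1: constraint V(n3)−V(n6) = 1.83
  V2: constraint V(n2)−V(n1) = 5.12
Assemble and solve the 8×8 MNA system:
  V(n1)=-30.44-2.994j  V(n2)=-25.32-2.994j  V(n3)=0.7323+0.4504j  V(n4)=-112.7-2.778j  V(n5)=-3.019+0.6627j  V(n6)=-1.098+0.4504j
  i(V1)=-2.396-0.02408j  i(V2)=0.6483+0.09444j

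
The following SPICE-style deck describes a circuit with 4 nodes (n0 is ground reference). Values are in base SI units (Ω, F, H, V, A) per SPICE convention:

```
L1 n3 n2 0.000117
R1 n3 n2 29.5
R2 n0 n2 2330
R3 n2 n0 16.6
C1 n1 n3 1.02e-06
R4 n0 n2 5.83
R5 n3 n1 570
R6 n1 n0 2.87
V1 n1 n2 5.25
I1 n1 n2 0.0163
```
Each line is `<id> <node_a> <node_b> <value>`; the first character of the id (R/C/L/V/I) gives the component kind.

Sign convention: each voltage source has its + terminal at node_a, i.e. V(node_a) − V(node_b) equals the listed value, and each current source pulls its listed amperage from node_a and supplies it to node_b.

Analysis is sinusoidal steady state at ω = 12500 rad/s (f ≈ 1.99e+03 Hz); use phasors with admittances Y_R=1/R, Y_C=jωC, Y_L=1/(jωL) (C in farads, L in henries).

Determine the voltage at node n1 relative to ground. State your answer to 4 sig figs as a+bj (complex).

2.100+0.000j V

Element admittances at ω=12500 rad/s:
  Y(L1) = 0.000-0.6838j S between n3,n2
  Y(R1) = 0.03390+0.000j S between n3,n2
  Y(R2) = 0.0004292+0.000j S between n0,n2
  Y(R3) = 0.06024+0.000j S between n2,n0
  Y(C1) = 0.000+0.01275j S between n1,n3
  Y(R4) = 0.1715+0.000j S between n0,n2
  Y(R5) = 0.001754+0.000j S between n3,n1
  Y(R6) = 0.3484+0.000j S between n1,n0
  V1: constraint V(n1)−V(n2) = 5.25
  I1: injects 0.0163 A into n2 (from n1)
Assemble and solve the 4×4 MNA system:
  V(n1)=2.100+0.000j  V(n2)=-3.150+0.000j  V(n3)=-3.249+0.01897j
  i(V1)=-0.7575-0.06816j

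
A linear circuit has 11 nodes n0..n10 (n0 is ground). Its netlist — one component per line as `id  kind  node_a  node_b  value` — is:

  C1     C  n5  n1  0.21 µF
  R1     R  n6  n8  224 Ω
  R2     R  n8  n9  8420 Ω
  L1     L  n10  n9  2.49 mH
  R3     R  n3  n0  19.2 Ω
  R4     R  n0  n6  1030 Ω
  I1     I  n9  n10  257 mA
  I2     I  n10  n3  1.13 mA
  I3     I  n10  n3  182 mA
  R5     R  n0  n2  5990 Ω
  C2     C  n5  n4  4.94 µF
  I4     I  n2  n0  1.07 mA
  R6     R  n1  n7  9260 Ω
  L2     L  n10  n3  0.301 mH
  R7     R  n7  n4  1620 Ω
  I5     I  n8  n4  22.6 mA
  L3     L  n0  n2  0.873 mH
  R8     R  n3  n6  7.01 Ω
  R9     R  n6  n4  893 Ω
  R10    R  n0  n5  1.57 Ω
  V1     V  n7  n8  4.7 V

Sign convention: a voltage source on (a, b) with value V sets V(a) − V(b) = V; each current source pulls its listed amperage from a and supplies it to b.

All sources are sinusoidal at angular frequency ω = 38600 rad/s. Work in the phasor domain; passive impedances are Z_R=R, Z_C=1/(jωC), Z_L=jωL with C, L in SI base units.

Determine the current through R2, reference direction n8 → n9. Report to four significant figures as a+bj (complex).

Element admittances at ω=38600 rad/s:
  Y(C1) = 0.000+0.008106j S between n5,n1
  Y(R1) = 0.004464+0.000j S between n6,n8
  Y(R2) = 0.0001188+0.000j S between n8,n9
  Y(L1) = 0.000-0.01040j S between n10,n9
  Y(R3) = 0.05208+0.000j S between n3,n0
  Y(R4) = 0.0009709+0.000j S between n0,n6
  I1: injects 0.257 A into n10 (from n9)
  I2: injects 0.00113 A into n3 (from n10)
  I3: injects 0.182 A into n3 (from n10)
  Y(R5) = 0.0001669+0.000j S between n0,n2
  Y(C2) = 0.000+0.1907j S between n5,n4
  I4: injects 0.00107 A into n0 (from n2)
  Y(R6) = 0.0001080+0.000j S between n1,n7
  Y(L2) = 0.000-0.08607j S between n10,n3
  Y(R7) = 0.0006173+0.000j S between n7,n4
  I5: injects 0.0226 A into n4 (from n8)
  Y(L3) = 0.000-0.02968j S between n0,n2
  Y(R8) = 0.1427+0.000j S between n3,n6
  Y(R9) = 0.001120+0.000j S between n6,n4
  Y(R10) = 0.6369+0.000j S between n0,n5
  V1: constraint V(n7)−V(n8) = 4.7
Assemble and solve the 11×11 MNA system:
  V(n1)=0.02521+0.008826j  V(n2)=-0.0002028-0.03606j  V(n3)=-0.4016+0.005538j  V(n4)=0.03259-0.1133j  V(n5)=0.03367-0.0004310j  V(n6)=-0.5444-0.01430j  V(n7)=-0.6696-0.6265j  V(n8)=-5.370-0.6265j  V(n9)=-0.7375-26.88j  V(n10)=-0.4378-2.129j
  i(V1)=0.0005085+0.0003854j

-0.0005501+0.003118j A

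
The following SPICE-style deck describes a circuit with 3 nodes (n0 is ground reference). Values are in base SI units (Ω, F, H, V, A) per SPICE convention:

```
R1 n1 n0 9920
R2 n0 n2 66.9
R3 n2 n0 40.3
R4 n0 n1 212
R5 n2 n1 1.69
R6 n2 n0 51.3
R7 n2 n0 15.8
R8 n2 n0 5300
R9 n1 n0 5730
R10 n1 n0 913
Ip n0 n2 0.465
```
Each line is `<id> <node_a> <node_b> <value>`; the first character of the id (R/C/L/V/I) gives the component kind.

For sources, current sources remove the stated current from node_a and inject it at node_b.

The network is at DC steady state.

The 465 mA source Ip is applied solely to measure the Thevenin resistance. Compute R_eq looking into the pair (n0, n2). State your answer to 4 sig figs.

Element admittances at DC:
  Y(R1) = 0.0001008 S between n1,n0
  Y(R2) = 0.01495 S between n0,n2
  Y(R3) = 0.02481 S between n2,n0
  Y(R4) = 0.004717 S between n0,n1
  Y(R5) = 0.5917 S between n2,n1
  Y(R6) = 0.01949 S between n2,n0
  Y(R7) = 0.06329 S between n2,n0
  Y(R8) = 0.0001887 S between n2,n0
  Y(R9) = 0.0001745 S between n1,n0
  Y(R10) = 0.001095 S between n1,n0
  Ip: injects 0.465 A into n2 (from n0)
Assemble and solve the 2×2 MNA system:
  V(n1)=3.575  V(n2)=3.611

R_eq = 7.766 Ω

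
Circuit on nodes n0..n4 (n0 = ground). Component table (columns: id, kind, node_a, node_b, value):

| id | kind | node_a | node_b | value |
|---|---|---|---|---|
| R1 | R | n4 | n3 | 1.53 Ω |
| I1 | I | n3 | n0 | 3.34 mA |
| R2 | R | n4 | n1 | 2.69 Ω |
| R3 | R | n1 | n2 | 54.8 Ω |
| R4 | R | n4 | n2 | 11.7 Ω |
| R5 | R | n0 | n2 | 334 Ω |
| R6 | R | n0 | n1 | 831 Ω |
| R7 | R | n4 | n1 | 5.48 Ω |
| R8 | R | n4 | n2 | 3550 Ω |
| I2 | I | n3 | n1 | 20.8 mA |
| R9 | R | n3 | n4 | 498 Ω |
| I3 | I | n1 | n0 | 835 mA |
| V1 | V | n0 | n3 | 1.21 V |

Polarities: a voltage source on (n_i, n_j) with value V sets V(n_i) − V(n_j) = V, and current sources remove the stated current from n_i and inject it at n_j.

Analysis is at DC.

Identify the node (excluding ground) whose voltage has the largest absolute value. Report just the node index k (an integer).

MNA unknowns: 4 node voltages V₁..V_4 plus 1 source current (V1)
R1: Y=0.6536 on G[4,3]
I1: z[3]−=0.00334, z[0]+=0.00334
R2: Y=0.3717 on G[4,1]
R3: Y=0.01825 on G[1,2]
R4: Y=0.08547 on G[4,2]
R5: Y=0.002994 on G[0,2]
R6: Y=0.001203 on G[0,1]
R7: Y=0.1825 on G[4,1]
R8: Y=0.0002817 on G[4,2]
I2: z[3]−=0.0208, z[1]+=0.0208
R9: Y=0.002008 on G[3,4]
I3: z[1]−=0.835, z[0]+=0.835
V1: row V0−V3=1.21, i_V1 at 0,3
solve → V1=-3.853, V2=-2.607, V3=-1.210, V4=-2.433
aux → i_V1=0.8259

1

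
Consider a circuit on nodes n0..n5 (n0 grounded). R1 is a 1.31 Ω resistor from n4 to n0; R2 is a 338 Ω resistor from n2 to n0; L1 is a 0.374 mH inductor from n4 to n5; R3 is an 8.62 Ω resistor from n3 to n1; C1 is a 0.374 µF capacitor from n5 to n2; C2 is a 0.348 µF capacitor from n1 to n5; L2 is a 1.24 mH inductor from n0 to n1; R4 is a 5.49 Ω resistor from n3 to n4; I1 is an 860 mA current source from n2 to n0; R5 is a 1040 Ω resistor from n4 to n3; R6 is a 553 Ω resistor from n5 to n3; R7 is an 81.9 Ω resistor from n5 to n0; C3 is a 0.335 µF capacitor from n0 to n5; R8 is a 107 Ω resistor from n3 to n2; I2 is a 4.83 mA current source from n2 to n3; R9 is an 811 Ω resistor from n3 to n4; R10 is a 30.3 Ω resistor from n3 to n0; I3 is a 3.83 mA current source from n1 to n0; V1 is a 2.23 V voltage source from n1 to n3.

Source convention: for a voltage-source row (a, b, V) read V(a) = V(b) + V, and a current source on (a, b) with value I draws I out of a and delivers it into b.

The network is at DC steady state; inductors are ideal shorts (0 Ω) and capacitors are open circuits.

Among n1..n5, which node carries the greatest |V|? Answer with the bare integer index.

2

MNA unknowns: 5 node voltages V₁..V_5 plus 3 source currents (L1, L2, V1)
R1: Y=0.7634 on G[4,0]
R2: Y=0.002959 on G[2,0]
L1: row V4−V5=0, i_L1 at 4,5
R3: Y=0.1160 on G[3,1]
C1: Y=0.000 on G[5,2]
C2: Y=0.000 on G[1,5]
L2: row V0−V1=0, i_L2 at 0,1
R4: Y=0.1821 on G[3,4]
I1: z[2]−=0.86, z[0]+=0.86
R5: Y=0.0009615 on G[4,3]
R6: Y=0.001808 on G[5,3]
R7: Y=0.01221 on G[5,0]
C3: Y=0.000 on G[0,5]
R8: Y=0.009346 on G[3,2]
I2: z[2]−=0.00483, z[3]+=0.00483
R9: Y=0.001233 on G[3,4]
R10: Y=0.03300 on G[3,0]
I3: z[1]−=0.00383, z[0]+=0.00383
V1: row V1−V3=2.23, i_V1 at 1,3
solve → V1=0.000, V2=-71.98, V3=-2.230, V4=-0.4316, V5=-0.4316
aux → i_L1=-0.002018, i_L2=0.2425, i_V1=-0.02003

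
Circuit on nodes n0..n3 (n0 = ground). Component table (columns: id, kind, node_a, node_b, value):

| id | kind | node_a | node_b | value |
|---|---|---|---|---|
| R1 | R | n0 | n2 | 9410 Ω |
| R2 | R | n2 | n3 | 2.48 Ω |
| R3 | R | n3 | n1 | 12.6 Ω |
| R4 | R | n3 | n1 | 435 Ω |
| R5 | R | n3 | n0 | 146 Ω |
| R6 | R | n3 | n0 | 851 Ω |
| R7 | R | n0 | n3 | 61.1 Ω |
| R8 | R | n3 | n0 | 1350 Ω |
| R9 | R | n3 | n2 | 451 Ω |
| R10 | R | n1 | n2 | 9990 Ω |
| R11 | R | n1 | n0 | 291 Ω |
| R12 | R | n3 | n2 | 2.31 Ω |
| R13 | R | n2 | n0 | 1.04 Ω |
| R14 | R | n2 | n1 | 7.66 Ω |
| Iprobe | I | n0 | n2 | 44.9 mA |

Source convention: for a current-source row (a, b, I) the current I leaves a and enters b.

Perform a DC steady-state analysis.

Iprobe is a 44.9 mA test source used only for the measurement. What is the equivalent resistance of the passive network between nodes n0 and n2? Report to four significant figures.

R_eq = 1.011 Ω

MNA unknowns: 3 node voltages V₁..V_3
R1: Y=0.0001063 on G[0,2]
R2: Y=0.4032 on G[2,3]
R3: Y=0.07937 on G[3,1]
R4: Y=0.002299 on G[3,1]
R5: Y=0.006849 on G[3,0]
R6: Y=0.001175 on G[3,0]
R7: Y=0.01637 on G[0,3]
R8: Y=0.0007407 on G[3,0]
R9: Y=0.002217 on G[3,2]
R10: Y=0.0001001 on G[1,2]
R11: Y=0.003436 on G[1,0]
R12: Y=0.4329 on G[3,2]
R13: Y=0.9615 on G[2,0]
R14: Y=0.1305 on G[2,1]
Iprobe: z[0]−=0.0449, z[2]+=0.0449
solve → V1=0.04416, V2=0.04538, V3=0.04407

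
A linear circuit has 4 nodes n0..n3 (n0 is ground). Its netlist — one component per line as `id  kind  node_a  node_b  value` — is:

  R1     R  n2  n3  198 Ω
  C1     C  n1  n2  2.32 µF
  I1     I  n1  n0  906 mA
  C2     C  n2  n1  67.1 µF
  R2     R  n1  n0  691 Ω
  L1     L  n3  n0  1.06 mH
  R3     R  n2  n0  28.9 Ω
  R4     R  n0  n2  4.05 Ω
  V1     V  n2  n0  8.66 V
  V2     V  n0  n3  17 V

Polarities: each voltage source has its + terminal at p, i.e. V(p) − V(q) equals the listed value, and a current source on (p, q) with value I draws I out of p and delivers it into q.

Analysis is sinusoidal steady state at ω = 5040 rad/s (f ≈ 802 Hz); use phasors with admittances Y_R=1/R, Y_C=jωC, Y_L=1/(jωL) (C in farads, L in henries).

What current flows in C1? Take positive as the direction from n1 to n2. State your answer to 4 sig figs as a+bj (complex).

MNA unknowns: 3 node voltages V₁..V_3 plus 2 source currents (V1, V2)
R1: Y=0.005051+0.000j on G[2,3]
C1: Y=0.000+0.01169j on G[1,2]
I1: z[1]−=0.906, z[0]+=0.906
C2: Y=0.000+0.3382j on G[2,1]
R2: Y=0.001447+0.000j on G[1,0]
L1: Y=0.000-0.1872j on G[3,0]
R3: Y=0.03460+0.000j on G[2,0]
R4: Y=0.2469+0.000j on G[0,2]
V1: row V2−V0=8.66, i_V1 at 2,0
V2: row V0−V3=17, i_V2 at 0,3
solve → V1=8.649+2.625j, V2=8.660+0.000j, V3=-17.00+0.000j
aux → i_V1=-3.486-0.003799j, i_V2=-0.1296+3.182j

-0.03070-0.0001270j A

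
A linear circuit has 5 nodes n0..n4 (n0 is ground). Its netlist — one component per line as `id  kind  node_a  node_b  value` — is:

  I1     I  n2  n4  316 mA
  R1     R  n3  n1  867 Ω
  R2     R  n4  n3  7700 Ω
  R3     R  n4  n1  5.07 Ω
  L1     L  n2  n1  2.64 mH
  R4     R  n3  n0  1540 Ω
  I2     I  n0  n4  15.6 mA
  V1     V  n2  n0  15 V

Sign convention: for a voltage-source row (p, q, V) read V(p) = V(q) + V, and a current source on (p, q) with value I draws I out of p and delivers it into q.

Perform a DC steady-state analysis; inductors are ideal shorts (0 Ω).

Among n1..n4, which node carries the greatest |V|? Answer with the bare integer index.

4

Apply KCL at each of the 4 non-ground nodes and solve the resulting linear system.
Node n1: branches {R1, R3, L1} → V_1 = 15.00
Node n2: branches {I1, L1, V1} → V_2 = 15.00
Node n3: branches {R1, R2, R4} → V_3 = 10.07
Node n4: branches {I1, R2, R3, I2} → V_4 = 16.68
Source currents: i(L1)=-0.3251, i(V1)=0.009059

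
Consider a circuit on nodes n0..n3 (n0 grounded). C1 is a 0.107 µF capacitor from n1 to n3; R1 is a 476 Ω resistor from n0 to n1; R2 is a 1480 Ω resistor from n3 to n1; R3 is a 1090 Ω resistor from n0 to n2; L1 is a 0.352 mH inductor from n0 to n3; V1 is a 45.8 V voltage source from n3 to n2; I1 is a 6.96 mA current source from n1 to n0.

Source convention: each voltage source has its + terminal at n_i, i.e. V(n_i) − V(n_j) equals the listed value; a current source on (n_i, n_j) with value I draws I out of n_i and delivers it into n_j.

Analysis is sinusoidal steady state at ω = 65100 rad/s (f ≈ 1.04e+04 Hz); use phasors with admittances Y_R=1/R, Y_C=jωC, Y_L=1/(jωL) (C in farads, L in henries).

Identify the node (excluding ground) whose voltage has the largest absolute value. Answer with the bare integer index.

Element admittances at ω=65100 rad/s:
  Y(C1) = 0.000+0.006966j S between n1,n3
  Y(R1) = 0.002101+0.000j S between n0,n1
  Y(R2) = 0.0006757+0.000j S between n3,n1
  Y(R3) = 0.0009174+0.000j S between n0,n2
  Y(L1) = 0.000-0.04364j S between n0,n3
  V1: constraint V(n3)−V(n2) = 45.8
  I1: injects 0.00696 A into n0 (from n1)
Assemble and solve the 4×4 MNA system:
  V(n1)=-0.4725+1.626j  V(n2)=-45.70+0.8241j  V(n3)=0.09559+0.8241j
  i(V1)=-0.04193+0.0007561j

2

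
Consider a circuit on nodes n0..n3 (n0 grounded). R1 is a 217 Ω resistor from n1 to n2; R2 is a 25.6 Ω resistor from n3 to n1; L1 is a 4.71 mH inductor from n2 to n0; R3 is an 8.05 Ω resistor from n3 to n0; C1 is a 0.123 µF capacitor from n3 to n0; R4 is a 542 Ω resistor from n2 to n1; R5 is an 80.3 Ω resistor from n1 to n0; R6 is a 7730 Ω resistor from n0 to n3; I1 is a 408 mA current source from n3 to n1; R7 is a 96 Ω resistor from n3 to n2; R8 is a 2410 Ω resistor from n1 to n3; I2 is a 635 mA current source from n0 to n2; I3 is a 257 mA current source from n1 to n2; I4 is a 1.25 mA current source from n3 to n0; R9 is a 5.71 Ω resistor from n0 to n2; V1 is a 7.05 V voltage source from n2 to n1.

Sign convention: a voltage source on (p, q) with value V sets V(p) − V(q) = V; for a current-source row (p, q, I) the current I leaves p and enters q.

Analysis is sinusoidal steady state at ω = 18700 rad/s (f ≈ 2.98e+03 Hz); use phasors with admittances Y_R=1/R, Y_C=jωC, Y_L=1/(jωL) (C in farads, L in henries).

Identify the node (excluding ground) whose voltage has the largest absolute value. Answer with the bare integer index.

2

MNA unknowns: 3 node voltages V₁..V_3 plus 1 source current (V1)
R1: Y=0.004608+0.000j on G[1,2]
R2: Y=0.03906+0.000j on G[3,1]
L1: Y=0.000-0.01135j on G[2,0]
R3: Y=0.1242+0.000j on G[3,0]
C1: Y=0.000+0.002300j on G[3,0]
R4: Y=0.001845+0.000j on G[2,1]
R5: Y=0.01245+0.000j on G[1,0]
R6: Y=0.0001294+0.000j on G[0,3]
I1: z[3]−=0.408, z[1]+=0.408
R7: Y=0.01042+0.000j on G[3,2]
R8: Y=0.0004149+0.000j on G[1,3]
I2: z[0]−=0.635, z[2]+=0.635
I3: z[1]−=0.257, z[2]+=0.257
I4: z[3]−=0.00125, z[0]+=0.00125
R9: Y=0.1751+0.000j on G[0,2]
V1: row V2−V1=7.05, i_V1 at 2,1
solve → V1=-1.633+0.2826j, V2=5.417+0.2826j, V3=-2.393+0.1125j
aux → i_V1=-0.1868+0.01024j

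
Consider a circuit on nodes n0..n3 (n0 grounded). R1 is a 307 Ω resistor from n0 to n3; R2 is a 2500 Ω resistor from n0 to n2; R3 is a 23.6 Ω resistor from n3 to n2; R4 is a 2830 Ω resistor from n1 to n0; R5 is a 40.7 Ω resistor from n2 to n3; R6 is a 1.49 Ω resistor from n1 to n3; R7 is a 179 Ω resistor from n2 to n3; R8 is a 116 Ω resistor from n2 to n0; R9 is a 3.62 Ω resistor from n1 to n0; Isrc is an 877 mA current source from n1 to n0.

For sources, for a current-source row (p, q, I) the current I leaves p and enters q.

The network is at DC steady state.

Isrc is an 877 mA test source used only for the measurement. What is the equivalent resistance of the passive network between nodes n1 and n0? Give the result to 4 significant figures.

Element admittances at DC:
  Y(R1) = 0.003257 S between n0,n3
  Y(R2) = 0.0004000 S between n0,n2
  Y(R3) = 0.04237 S between n3,n2
  Y(R4) = 0.0003534 S between n1,n0
  Y(R5) = 0.02457 S between n2,n3
  Y(R6) = 0.6711 S between n1,n3
  Y(R7) = 0.005587 S between n2,n3
  Y(R8) = 0.008621 S between n2,n0
  Y(R9) = 0.2762 S between n1,n0
  Isrc: injects 0.877 A into n0 (from n1)
Assemble and solve the 3×3 MNA system:
  V(n1)=-3.048  V(n2)=-2.666  V(n3)=-2.998

R_eq = 3.476 Ω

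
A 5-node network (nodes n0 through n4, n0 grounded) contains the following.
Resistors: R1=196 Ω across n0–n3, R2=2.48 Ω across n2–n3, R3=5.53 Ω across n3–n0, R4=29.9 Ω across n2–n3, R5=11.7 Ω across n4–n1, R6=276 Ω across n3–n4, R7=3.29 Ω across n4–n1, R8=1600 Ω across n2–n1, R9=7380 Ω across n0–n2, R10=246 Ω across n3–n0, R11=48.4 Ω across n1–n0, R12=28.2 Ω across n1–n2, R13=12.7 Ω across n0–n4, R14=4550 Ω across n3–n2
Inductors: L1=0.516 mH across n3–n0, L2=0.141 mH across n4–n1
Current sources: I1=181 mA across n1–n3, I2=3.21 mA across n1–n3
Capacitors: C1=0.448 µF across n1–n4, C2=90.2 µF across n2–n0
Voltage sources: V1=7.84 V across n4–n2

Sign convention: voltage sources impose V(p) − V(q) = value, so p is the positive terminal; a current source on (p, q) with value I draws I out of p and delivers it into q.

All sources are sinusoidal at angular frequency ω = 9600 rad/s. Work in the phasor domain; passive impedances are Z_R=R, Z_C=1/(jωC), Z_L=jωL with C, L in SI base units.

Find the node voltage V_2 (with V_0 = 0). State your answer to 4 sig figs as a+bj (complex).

MNA unknowns: 4 node voltages V₁..V_4 plus 1 source current (V1)
R1: Y=0.005102+0.000j on G[0,3]
R2: Y=0.4032+0.000j on G[2,3]
R3: Y=0.1808+0.000j on G[3,0]
L1: Y=0.000-0.2019j on G[3,0]
I1: z[1]−=0.181, z[3]+=0.181
R4: Y=0.03344+0.000j on G[2,3]
R5: Y=0.08547+0.000j on G[4,1]
C1: Y=0.000+0.004301j on G[1,4]
R6: Y=0.003623+0.000j on G[3,4]
R7: Y=0.3040+0.000j on G[4,1]
R8: Y=0.0006250+0.000j on G[2,1]
R9: Y=0.0001355+0.000j on G[0,2]
R10: Y=0.004065+0.000j on G[3,0]
R11: Y=0.02066+0.000j on G[1,0]
C2: Y=0.000+0.8659j on G[2,0]
R12: Y=0.03546+0.000j on G[1,2]
I2: z[1]−=0.00321, z[3]+=0.00321
L2: Y=0.000-0.7388j on G[4,1]
R13: Y=0.07874+0.000j on G[0,4]
R14: Y=0.0002198+0.000j on G[3,2]
V1: row V4−V2=7.84, i_V1 at 4,2
solve → V1=7.219+0.3725j, V2=-0.2653+1.005j, V3=-0.06624+0.6811j, V4=7.575+1.005j
aux → i_V1=-1.228-0.06519j

-0.2653+1.005j V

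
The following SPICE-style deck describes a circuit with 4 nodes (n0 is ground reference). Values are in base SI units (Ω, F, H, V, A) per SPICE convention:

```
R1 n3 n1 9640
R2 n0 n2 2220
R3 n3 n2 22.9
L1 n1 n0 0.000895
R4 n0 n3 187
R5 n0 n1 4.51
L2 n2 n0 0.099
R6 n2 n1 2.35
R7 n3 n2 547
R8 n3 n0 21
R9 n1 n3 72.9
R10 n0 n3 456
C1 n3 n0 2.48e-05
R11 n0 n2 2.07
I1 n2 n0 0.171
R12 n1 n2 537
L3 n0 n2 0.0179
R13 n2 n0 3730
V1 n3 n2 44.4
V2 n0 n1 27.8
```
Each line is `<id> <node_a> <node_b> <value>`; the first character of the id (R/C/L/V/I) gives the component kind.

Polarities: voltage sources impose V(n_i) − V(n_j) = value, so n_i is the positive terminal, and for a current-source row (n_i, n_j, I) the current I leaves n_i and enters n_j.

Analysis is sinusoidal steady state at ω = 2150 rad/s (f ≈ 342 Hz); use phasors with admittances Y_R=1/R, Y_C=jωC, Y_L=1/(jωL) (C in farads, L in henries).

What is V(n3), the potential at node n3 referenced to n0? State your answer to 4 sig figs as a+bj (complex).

28.54-2.049j V

Element admittances at ω=2150 rad/s:
  Y(R1) = 0.0001037+0.000j S between n3,n1
  Y(R2) = 0.0004505+0.000j S between n0,n2
  Y(R3) = 0.04367+0.000j S between n3,n2
  Y(L1) = 0.000-0.5197j S between n1,n0
  Y(R4) = 0.005348+0.000j S between n0,n3
  Y(R5) = 0.2217+0.000j S between n0,n1
  Y(L2) = 0.000-0.004698j S between n2,n0
  Y(R6) = 0.4255+0.000j S between n2,n1
  Y(R7) = 0.001828+0.000j S between n3,n2
  Y(R8) = 0.04762+0.000j S between n3,n0
  Y(R9) = 0.01372+0.000j S between n1,n3
  Y(R10) = 0.002193+0.000j S between n0,n3
  Y(C1) = 0.000+0.05332j S between n3,n0
  Y(R11) = 0.4831+0.000j S between n0,n2
  I1: injects 0.171 A into n0 (from n2)
  Y(R12) = 0.001862+0.000j S between n1,n2
  Y(L3) = 0.000-0.02598j S between n0,n2
  Y(R13) = 0.0002681+0.000j S between n2,n0
  V1: constraint V(n3)−V(n2) = 44.4
  V2: constraint V(n0)−V(n1) = 27.8
Assemble and solve the 5×5 MNA system:
  V(n1)=-27.80+0.000j  V(n2)=-15.86-2.049j  V(n3)=28.54-2.049j
  i(V1)=-4.482-1.380j  i(V2)=-12.05+15.35j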